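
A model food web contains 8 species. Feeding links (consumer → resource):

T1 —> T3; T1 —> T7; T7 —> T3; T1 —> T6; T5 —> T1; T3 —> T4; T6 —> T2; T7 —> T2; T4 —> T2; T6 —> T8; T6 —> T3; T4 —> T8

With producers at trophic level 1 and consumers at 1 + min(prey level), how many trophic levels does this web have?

Producers (level 1): T8, T2.
Following each consumer down to its lowest-level prey: T2 → T7 → T1 → T5 (levels 1 through 4).
All prey of T5 (T1 3) are at level 3 or above, so T5 is at level 1 + 3 = 4.
Every consumer has at least one prey at level 3 or below, so none exceeds level 4.

4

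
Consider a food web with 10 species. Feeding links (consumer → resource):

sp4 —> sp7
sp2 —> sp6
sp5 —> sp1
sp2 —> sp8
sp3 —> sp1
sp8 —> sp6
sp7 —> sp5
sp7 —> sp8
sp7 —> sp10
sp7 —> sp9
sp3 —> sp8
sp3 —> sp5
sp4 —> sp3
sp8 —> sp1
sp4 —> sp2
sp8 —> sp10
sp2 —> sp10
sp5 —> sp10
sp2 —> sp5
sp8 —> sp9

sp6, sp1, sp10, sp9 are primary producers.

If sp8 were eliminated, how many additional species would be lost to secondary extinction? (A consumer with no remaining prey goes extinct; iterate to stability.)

Remove sp8.
Every predator of it retains at least one other prey: sp3 still has sp1, sp5; sp2 still has sp6, sp10, sp5; sp7 still has sp10, sp9, sp5.
No consumer loses all prey, so no secondary extinctions occur.

0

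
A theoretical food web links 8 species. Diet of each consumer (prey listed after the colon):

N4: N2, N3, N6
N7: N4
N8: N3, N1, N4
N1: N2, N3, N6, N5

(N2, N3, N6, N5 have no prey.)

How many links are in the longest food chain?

One longest chain: N2 → N1 → N8.
It has 3 species and 2 links.

2 links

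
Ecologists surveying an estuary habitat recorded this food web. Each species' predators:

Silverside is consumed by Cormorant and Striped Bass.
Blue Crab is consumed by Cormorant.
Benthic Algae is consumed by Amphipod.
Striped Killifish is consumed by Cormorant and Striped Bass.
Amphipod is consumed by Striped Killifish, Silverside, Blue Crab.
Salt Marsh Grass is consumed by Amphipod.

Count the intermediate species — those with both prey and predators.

4

Intermediate species (has both prey and predators): Amphipod, Striped Killifish, Silverside, Blue Crab.
Count: 4.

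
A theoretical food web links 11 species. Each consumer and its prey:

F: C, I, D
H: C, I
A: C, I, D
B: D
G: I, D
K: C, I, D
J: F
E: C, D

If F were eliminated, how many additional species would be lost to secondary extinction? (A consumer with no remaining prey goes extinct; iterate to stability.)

1

Remove F.
Round 1: J (all prey gone) → extinct.
No further losses. Total secondary extinctions: 1.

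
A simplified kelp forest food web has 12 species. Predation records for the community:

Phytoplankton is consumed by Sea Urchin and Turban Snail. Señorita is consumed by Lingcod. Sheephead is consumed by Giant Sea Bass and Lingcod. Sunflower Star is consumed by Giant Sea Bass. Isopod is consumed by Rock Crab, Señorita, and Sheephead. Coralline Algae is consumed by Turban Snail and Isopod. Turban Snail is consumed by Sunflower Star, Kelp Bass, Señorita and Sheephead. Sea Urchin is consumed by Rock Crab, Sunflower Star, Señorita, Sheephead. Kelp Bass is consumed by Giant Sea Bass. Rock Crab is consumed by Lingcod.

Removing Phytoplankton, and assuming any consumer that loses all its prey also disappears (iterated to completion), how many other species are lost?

Remove Phytoplankton.
Round 1: Sea Urchin (all prey gone) → extinct.
No further losses. Total secondary extinctions: 1.

1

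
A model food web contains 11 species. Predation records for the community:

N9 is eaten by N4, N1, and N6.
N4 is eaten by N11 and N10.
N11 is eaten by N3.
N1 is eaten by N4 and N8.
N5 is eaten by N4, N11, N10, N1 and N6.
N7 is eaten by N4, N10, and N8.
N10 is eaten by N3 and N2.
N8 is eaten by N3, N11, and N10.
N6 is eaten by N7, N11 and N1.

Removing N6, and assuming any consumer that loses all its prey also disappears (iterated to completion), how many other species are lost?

Remove N6.
Round 1: N7 (all prey gone) → extinct.
No further losses. Total secondary extinctions: 1.

1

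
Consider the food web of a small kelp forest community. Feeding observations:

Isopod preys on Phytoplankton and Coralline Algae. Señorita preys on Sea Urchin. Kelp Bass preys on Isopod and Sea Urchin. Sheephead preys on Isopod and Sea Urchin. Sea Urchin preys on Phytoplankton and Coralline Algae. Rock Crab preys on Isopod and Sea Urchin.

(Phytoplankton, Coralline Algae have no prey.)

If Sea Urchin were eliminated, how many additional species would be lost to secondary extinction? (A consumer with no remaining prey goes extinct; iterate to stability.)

Remove Sea Urchin.
Round 1: Señorita (all prey gone) → extinct.
No further losses. Total secondary extinctions: 1.

1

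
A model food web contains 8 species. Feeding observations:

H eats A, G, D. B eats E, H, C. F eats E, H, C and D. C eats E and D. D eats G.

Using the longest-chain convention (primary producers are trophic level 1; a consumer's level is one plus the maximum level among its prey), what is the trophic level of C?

Trophic level 3

G is a producer → level 1.
D eats G → level 2.
C eats D (level 2); other prey at levels: E 1 → level 3.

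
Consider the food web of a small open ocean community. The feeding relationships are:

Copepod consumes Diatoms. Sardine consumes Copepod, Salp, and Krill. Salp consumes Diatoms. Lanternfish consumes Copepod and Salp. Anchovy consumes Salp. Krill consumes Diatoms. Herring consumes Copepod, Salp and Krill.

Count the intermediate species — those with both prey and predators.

Intermediate species (has both prey and predators): Krill, Salp, Copepod.
Count: 3.

3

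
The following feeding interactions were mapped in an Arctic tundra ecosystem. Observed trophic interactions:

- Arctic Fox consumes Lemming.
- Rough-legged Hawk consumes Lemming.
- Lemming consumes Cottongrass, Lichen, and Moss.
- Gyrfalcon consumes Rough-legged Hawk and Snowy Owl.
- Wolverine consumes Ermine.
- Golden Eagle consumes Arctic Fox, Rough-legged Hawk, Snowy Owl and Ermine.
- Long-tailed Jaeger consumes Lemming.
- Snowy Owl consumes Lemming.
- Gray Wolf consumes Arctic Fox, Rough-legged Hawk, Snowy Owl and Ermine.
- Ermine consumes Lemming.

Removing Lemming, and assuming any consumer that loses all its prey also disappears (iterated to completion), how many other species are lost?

Remove Lemming.
Round 1: Snowy Owl (all prey gone), Ermine (all prey gone), Long-tailed Jaeger (all prey gone), Rough-legged Hawk (all prey gone), Arctic Fox (all prey gone) → extinct.
Round 2: Golden Eagle (all prey gone), Wolverine (all prey gone), Gray Wolf (all prey gone), Gyrfalcon (all prey gone) → extinct.
No further losses. Total secondary extinctions: 9.

9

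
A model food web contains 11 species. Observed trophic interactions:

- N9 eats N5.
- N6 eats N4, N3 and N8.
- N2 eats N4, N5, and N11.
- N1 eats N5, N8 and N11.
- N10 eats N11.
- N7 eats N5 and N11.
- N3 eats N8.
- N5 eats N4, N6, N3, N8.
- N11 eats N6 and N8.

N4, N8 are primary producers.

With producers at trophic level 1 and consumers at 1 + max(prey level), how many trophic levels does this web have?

5

Producers (level 1): N4, N8.
N8 → N3 → N6 → N5 → N1 gives N1 level 5.
No species has a prey at level 5, so no species reaches level 6.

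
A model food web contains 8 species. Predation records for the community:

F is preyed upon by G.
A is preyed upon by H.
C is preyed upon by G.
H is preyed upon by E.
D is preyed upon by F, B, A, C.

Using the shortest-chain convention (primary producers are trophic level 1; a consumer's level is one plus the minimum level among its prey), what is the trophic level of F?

D is a producer → level 1.
F eats D → level 2.

Trophic level 2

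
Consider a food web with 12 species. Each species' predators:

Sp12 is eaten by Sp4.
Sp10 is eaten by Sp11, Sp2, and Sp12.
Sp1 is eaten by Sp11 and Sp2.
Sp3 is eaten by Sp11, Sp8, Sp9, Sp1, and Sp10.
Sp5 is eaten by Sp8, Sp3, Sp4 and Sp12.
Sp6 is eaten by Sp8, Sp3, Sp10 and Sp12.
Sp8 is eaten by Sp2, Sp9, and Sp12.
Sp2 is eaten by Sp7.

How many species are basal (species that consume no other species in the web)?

2

Basal species (no prey listed): Sp6, Sp5.
Count: 2.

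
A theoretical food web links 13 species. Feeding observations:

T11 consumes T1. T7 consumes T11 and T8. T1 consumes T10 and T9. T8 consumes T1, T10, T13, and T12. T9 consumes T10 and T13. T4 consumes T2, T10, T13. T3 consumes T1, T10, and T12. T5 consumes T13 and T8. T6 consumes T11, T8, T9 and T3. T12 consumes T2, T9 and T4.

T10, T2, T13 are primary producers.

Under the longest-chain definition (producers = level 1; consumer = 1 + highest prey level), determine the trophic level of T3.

Trophic level 4

T10 is a producer → level 1.
T9 eats T10 (level 1); other prey at levels: T13 1 → level 2.
T1 eats T9 (level 2); other prey at levels: T10 1 → level 3.
T3 eats T1 (level 3); other prey at levels: T10 1, T12 3 → level 4.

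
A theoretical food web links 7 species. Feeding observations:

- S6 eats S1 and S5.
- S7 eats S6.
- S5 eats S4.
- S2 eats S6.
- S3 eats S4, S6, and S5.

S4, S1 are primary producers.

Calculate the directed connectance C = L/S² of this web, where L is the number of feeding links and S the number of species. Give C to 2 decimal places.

C = 0.16

The web has S = 7 species and L = 8 feeding links.
C = L / S² = 8 / 49 = 0.1633 ≈ 0.16.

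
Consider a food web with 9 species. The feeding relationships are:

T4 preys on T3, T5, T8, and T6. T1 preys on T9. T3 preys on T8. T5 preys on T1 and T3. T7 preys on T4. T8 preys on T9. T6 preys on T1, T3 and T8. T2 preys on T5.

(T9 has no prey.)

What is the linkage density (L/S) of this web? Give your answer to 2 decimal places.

There are L = 14 links among S = 9 species.
L/S = 14/9 = 1.5556 ≈ 1.56.

L/S = 1.56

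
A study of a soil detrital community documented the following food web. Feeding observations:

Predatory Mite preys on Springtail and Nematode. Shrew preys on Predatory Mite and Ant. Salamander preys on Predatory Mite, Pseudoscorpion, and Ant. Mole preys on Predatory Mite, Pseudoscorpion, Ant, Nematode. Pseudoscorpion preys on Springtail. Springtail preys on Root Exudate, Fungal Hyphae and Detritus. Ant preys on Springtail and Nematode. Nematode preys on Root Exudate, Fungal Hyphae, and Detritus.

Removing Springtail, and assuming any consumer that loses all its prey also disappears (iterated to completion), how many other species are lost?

1

Remove Springtail.
Round 1: Pseudoscorpion (all prey gone) → extinct.
No further losses. Total secondary extinctions: 1.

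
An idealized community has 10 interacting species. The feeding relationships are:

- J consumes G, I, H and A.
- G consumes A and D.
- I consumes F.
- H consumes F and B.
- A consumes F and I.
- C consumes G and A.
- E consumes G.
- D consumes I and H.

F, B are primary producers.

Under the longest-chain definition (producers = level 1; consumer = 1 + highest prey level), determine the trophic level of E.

F is a producer → level 1.
I eats F → level 2.
D eats I (level 2); other prey at levels: H 2 → level 3.
G eats D (level 3); other prey at levels: A 3 → level 4.
E eats G → level 5.

Trophic level 5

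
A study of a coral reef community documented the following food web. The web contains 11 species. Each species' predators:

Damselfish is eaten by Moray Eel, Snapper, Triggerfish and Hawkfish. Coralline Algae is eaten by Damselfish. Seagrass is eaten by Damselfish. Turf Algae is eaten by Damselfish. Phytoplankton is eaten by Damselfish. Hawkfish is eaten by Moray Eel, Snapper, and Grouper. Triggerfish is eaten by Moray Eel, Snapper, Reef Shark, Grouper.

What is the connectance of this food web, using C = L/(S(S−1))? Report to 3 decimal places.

The web has S = 11 species and L = 15 feeding links.
C = L / (S(S−1)) = 15 / 110 = 0.1364 ≈ 0.136.

C = 0.136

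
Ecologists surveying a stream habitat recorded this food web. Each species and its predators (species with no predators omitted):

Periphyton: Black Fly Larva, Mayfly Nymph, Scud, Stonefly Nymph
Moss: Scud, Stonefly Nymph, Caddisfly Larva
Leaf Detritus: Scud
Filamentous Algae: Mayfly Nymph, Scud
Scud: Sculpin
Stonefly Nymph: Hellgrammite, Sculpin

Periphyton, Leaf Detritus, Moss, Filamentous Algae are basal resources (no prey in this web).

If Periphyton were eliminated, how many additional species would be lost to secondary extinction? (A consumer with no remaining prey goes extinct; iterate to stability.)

Remove Periphyton.
Round 1: Black Fly Larva (all prey gone) → extinct.
No further losses. Total secondary extinctions: 1.

1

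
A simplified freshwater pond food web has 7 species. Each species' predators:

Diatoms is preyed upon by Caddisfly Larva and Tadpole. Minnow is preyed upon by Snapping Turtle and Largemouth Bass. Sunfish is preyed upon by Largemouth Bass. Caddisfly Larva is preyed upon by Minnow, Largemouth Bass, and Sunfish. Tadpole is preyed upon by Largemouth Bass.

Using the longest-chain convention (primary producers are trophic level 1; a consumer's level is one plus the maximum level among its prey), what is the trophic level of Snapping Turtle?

Trophic level 4

Diatoms is a producer → level 1.
Caddisfly Larva eats Diatoms → level 2.
Minnow eats Caddisfly Larva → level 3.
Snapping Turtle eats Minnow → level 4.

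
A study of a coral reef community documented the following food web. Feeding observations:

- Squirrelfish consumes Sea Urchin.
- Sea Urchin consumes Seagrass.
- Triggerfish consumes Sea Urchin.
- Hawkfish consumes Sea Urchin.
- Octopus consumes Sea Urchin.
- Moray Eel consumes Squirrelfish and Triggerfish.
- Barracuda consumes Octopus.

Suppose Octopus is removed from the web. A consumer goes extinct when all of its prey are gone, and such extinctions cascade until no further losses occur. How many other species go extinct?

Remove Octopus.
Round 1: Barracuda (all prey gone) → extinct.
No further losses. Total secondary extinctions: 1.

1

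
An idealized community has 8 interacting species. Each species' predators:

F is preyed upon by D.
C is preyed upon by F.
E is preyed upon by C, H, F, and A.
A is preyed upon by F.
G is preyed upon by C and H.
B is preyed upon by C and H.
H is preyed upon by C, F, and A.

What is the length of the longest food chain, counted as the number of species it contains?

5 species

One longest chain: G → H → A → F → D.
It has 5 species and 4 links.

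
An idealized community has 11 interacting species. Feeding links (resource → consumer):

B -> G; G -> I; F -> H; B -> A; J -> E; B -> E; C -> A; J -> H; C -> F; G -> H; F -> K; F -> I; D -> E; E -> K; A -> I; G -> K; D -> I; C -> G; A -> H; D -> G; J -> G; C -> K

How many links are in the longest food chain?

One longest chain: C → A → H.
It has 3 species and 2 links.

2 links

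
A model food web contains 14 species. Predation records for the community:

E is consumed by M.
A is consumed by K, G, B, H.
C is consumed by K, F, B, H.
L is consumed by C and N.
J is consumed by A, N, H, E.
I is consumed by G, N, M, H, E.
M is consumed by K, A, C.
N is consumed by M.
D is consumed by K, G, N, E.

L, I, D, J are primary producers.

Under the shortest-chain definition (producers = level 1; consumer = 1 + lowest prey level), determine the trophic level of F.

L is a producer → level 1.
C eats L → level 2.
F eats C → level 3.
No prey of F is below level 2, so 3 is the minimum.

Trophic level 3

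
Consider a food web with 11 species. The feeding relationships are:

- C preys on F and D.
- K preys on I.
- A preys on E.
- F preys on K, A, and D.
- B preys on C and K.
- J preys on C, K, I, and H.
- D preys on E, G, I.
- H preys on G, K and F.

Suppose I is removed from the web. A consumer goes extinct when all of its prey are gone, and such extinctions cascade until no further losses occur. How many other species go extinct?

1

Remove I.
Round 1: K (all prey gone) → extinct.
No further losses. Total secondary extinctions: 1.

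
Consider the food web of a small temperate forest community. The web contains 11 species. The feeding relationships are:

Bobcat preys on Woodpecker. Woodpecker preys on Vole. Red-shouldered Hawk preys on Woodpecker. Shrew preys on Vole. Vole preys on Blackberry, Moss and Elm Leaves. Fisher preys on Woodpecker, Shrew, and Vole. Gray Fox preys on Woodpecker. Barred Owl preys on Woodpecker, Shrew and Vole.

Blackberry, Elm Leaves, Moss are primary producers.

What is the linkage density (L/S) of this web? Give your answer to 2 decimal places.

There are L = 14 links among S = 11 species.
L/S = 14/11 = 1.2727 ≈ 1.27.

L/S = 1.27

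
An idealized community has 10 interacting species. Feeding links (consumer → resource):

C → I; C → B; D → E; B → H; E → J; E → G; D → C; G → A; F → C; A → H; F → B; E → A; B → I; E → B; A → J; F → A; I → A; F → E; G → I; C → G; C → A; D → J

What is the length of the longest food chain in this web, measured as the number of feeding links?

One longest chain: J → A → I → G → E → F.
It has 6 species and 5 links.

5 links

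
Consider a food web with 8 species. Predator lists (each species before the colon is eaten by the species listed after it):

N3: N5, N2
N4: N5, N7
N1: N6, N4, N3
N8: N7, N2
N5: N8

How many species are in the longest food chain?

5 species

One longest chain: N1 → N4 → N5 → N8 → N7.
It has 5 species and 4 links.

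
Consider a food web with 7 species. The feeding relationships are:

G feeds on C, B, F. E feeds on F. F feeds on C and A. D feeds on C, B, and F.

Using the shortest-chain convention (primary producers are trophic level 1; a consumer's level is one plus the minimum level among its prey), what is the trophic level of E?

Trophic level 3

C is a producer → level 1.
F eats C → level 2.
E eats F → level 3.
No prey of E is below level 2, so 3 is the minimum.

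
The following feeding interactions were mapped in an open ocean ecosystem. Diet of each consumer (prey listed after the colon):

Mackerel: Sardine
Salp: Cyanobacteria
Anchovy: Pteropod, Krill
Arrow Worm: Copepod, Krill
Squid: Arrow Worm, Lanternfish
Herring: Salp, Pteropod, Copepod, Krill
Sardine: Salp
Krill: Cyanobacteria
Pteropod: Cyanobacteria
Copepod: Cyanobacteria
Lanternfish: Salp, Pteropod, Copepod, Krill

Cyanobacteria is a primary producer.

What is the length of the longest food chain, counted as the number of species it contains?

One longest chain: Cyanobacteria → Salp → Sardine → Mackerel.
It has 4 species and 3 links.

4 species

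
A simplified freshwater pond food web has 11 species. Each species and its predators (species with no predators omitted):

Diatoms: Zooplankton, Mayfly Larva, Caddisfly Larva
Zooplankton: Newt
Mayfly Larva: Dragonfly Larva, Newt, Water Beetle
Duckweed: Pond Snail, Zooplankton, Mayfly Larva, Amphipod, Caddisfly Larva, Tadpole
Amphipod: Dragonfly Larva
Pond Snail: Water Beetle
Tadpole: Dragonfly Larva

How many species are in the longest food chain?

One longest chain: Duckweed → Mayfly Larva → Dragonfly Larva.
It has 3 species and 2 links.

3 species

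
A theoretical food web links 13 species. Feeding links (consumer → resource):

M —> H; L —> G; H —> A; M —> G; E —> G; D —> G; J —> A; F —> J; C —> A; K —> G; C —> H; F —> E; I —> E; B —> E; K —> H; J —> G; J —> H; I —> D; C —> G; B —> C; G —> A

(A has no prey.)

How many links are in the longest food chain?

3 links

One longest chain: A → G → E → F.
It has 4 species and 3 links.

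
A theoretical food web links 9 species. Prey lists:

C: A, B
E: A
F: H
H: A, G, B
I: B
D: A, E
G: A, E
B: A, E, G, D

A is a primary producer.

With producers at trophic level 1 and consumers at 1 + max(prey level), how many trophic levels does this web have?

Producers (level 1): A.
A → E → G → B → H → F gives F level 6.
No species has a prey at level 6, so no species reaches level 7.

6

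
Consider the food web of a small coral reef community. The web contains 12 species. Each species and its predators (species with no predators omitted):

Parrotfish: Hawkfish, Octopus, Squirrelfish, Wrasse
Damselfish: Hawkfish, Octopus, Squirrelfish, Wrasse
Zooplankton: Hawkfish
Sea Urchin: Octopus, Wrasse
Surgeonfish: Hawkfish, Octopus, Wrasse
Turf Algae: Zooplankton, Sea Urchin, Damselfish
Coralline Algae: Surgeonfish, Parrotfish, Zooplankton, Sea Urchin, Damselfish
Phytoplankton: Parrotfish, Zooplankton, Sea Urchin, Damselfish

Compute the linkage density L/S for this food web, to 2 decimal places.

There are L = 26 links among S = 12 species.
L/S = 26/12 = 2.1667 ≈ 2.17.

L/S = 2.17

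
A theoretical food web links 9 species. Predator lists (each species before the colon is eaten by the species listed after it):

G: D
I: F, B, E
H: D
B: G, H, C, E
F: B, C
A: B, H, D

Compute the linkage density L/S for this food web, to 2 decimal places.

There are L = 14 links among S = 9 species.
L/S = 14/9 = 1.5556 ≈ 1.56.

L/S = 1.56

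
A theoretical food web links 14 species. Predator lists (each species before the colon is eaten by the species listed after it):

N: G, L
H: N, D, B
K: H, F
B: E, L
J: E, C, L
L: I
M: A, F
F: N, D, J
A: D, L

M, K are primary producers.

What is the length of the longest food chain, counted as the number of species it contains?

5 species

One longest chain: K → H → B → L → I.
It has 5 species and 4 links.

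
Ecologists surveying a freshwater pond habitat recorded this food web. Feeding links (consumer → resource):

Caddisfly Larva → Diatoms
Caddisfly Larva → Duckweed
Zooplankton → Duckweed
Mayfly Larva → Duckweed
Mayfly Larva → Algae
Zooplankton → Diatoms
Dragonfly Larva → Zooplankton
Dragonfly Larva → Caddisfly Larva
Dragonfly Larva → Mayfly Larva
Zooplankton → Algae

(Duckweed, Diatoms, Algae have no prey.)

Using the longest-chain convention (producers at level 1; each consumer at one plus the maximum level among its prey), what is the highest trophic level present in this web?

3

Producers (level 1): Duckweed, Diatoms, Algae.
Duckweed → Mayfly Larva → Dragonfly Larva gives Dragonfly Larva level 3.
No species has a prey at level 3, so no species reaches level 4.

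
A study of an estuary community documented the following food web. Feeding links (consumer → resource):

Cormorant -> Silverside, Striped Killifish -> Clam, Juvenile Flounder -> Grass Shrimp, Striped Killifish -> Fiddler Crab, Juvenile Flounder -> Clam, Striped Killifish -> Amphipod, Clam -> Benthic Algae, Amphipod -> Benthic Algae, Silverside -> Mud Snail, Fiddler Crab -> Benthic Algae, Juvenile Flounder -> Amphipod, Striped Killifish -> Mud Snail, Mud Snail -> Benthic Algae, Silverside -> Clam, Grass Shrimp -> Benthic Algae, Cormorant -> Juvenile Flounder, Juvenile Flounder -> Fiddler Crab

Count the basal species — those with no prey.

Basal species (no prey listed): Benthic Algae.
Count: 1.

1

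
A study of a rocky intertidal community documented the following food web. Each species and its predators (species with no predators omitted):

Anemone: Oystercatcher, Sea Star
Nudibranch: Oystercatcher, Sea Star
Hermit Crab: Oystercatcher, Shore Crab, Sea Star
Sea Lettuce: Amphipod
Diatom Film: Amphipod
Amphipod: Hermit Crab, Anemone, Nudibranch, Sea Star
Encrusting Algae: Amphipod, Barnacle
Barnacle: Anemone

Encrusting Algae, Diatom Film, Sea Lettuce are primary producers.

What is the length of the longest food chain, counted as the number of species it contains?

4 species

One longest chain: Encrusting Algae → Amphipod → Hermit Crab → Oystercatcher.
It has 4 species and 3 links.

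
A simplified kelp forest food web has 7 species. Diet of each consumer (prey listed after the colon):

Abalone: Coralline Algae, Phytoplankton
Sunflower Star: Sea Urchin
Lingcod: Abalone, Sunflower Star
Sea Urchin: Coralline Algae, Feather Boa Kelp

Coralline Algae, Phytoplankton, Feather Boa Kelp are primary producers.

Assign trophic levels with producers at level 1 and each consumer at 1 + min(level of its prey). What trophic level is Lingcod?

Trophic level 3

Coralline Algae is a producer → level 1.
Abalone eats Coralline Algae → level 2.
Lingcod eats Abalone → level 3.
No prey of Lingcod is below level 2, so 3 is the minimum.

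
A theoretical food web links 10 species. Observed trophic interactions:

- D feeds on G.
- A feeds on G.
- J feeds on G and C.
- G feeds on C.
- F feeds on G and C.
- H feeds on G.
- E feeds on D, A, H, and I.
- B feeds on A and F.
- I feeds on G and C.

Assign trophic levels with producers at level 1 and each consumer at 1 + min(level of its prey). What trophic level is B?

Trophic level 3

C is a producer → level 1.
F eats C → level 2.
B eats F → level 3.
No prey of B is below level 2, so 3 is the minimum.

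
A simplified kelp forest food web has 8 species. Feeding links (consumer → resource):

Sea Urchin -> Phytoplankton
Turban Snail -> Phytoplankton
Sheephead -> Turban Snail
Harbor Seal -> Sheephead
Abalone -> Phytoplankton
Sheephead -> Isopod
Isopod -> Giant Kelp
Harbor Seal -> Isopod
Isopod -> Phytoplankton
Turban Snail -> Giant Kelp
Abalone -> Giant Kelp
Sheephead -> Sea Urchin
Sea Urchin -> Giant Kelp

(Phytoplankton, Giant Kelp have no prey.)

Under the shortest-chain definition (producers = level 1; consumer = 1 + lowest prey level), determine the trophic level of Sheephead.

Trophic level 3

Phytoplankton is a producer → level 1.
Isopod eats Phytoplankton → level 2.
Sheephead eats Isopod → level 3.
No prey of Sheephead is below level 2, so 3 is the minimum.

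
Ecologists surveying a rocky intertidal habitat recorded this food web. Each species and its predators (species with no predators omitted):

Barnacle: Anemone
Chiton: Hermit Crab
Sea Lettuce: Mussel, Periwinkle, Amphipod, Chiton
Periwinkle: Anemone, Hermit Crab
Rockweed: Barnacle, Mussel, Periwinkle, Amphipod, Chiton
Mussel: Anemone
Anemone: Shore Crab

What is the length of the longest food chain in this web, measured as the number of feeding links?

3 links

One longest chain: Rockweed → Barnacle → Anemone → Shore Crab.
It has 4 species and 3 links.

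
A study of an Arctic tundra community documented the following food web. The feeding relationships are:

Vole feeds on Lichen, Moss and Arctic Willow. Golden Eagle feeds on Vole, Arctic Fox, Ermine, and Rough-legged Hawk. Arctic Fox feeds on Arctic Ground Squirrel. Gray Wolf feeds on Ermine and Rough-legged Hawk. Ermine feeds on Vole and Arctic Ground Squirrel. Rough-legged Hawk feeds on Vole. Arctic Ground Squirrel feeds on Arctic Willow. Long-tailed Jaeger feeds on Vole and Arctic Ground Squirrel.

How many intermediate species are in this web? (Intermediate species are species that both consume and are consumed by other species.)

5

Intermediate species (has both prey and predators): Arctic Ground Squirrel, Vole, Ermine, Rough-legged Hawk, Arctic Fox.
Count: 5.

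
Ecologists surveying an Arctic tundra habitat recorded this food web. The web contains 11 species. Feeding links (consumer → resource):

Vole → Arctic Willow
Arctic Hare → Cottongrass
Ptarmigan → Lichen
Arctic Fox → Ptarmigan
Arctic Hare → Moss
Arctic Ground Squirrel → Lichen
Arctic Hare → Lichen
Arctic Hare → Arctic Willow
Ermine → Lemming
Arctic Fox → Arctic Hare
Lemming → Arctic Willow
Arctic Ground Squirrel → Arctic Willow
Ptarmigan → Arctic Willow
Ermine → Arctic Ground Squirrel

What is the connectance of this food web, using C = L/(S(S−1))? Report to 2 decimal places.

The web has S = 11 species and L = 14 feeding links.
C = L / (S(S−1)) = 14 / 110 = 0.1273 ≈ 0.13.

C = 0.13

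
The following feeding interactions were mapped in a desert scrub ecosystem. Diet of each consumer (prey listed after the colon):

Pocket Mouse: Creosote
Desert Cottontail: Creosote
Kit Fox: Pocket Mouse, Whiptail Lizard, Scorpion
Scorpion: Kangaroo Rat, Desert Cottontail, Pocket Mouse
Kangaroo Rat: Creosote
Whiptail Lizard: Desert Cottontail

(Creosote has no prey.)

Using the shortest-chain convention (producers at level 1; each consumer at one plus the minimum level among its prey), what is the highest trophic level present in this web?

Producers (level 1): Creosote.
Following each consumer down to its lowest-level prey: Creosote → Desert Cottontail → Whiptail Lizard (levels 1 through 3).
All prey of Whiptail Lizard (Desert Cottontail 2) are at level 2 or above, so Whiptail Lizard is at level 1 + 2 = 3.
Every consumer has at least one prey at level 2 or below, so none exceeds level 3.

3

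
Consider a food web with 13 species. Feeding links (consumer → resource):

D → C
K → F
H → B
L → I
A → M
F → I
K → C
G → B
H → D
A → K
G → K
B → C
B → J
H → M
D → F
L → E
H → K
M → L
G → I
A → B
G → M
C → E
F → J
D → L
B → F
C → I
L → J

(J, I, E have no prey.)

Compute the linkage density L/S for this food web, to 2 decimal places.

L/S = 2.08

There are L = 27 links among S = 13 species.
L/S = 27/13 = 2.0769 ≈ 2.08.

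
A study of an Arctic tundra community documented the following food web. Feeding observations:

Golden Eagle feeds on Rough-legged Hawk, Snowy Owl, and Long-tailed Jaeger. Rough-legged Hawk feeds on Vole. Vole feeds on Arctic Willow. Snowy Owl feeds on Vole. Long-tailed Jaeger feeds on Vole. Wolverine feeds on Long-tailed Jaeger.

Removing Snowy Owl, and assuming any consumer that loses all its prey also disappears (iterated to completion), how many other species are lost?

Remove Snowy Owl.
Every predator of it retains at least one other prey: Golden Eagle still has Rough-legged Hawk, Long-tailed Jaeger.
No consumer loses all prey, so no secondary extinctions occur.

0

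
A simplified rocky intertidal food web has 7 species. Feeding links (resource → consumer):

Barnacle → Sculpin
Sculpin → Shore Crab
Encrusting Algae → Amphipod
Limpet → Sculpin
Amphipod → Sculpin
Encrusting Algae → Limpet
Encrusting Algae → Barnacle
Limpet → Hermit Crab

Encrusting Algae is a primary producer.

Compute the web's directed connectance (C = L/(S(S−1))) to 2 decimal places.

C = 0.19

The web has S = 7 species and L = 8 feeding links.
C = L / (S(S−1)) = 8 / 42 = 0.1905 ≈ 0.19.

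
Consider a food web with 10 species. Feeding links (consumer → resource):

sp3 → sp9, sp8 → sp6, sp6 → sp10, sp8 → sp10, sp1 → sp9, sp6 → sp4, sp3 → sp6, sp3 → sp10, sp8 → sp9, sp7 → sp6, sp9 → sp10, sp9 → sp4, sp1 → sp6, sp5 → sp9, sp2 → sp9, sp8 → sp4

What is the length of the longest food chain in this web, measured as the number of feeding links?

2 links

One longest chain: sp10 → sp9 → sp3.
It has 3 species and 2 links.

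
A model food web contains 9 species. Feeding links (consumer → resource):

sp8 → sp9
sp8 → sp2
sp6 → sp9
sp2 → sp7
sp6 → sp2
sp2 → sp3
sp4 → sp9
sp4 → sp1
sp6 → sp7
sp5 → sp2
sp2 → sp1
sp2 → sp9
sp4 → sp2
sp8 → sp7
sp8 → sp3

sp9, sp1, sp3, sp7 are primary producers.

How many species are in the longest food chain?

3 species

One longest chain: sp9 → sp2 → sp5.
It has 3 species and 2 links.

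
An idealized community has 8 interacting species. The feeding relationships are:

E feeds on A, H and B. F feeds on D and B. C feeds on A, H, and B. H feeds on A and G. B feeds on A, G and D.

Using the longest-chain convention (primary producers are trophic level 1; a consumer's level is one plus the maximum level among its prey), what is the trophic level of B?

D is a producer → level 1.
B eats D (level 1); other prey at levels: A 1, G 1 → level 2.

Trophic level 2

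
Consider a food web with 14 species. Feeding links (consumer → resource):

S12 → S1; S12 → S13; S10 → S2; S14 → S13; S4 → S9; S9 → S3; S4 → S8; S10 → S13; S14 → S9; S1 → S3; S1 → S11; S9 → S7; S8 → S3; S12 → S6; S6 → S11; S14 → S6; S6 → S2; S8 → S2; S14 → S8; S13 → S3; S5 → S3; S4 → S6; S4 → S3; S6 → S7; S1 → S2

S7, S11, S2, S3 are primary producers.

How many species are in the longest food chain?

One longest chain: S3 → S13 → S10.
It has 3 species and 2 links.

3 species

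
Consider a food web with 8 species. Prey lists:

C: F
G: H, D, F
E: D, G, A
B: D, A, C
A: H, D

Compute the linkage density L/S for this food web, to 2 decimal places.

There are L = 12 links among S = 8 species.
L/S = 12/8 = 1.5000 ≈ 1.50.

L/S = 1.50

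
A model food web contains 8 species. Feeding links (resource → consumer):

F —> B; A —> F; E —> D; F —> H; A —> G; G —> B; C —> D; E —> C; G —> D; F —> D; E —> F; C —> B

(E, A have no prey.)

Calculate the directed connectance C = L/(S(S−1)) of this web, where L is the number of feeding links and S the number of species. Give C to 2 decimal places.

C = 0.21

The web has S = 8 species and L = 12 feeding links.
C = L / (S(S−1)) = 12 / 56 = 0.2143 ≈ 0.21.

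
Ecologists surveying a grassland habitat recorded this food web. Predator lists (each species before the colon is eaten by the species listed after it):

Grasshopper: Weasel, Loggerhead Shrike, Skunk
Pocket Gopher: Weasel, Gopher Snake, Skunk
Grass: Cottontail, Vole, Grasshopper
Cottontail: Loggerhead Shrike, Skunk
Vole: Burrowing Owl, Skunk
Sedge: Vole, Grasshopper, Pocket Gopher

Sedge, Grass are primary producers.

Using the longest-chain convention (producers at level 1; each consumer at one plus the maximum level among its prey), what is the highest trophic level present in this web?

Producers (level 1): Sedge, Grass.
Sedge → Grasshopper → Weasel gives Weasel level 3.
No species has a prey at level 3, so no species reaches level 4.

3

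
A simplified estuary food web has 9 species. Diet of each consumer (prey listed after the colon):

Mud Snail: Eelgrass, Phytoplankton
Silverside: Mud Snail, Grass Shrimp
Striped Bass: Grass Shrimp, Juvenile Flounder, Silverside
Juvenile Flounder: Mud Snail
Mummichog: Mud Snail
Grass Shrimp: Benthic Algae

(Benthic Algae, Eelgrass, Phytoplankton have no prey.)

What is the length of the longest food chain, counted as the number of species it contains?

4 species

One longest chain: Eelgrass → Mud Snail → Juvenile Flounder → Striped Bass.
It has 4 species and 3 links.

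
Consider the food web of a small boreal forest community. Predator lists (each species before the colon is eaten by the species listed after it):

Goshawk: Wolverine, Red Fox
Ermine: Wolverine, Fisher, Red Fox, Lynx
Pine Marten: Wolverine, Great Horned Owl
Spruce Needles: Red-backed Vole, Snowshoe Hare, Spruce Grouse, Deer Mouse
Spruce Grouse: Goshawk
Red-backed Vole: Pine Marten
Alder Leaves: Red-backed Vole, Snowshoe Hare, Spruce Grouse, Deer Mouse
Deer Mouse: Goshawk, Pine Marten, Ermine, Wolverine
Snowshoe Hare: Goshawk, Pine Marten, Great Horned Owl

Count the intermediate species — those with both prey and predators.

7

Intermediate species (has both prey and predators): Red-backed Vole, Snowshoe Hare, Spruce Grouse, Deer Mouse, Goshawk, Pine Marten, Ermine.
Count: 7.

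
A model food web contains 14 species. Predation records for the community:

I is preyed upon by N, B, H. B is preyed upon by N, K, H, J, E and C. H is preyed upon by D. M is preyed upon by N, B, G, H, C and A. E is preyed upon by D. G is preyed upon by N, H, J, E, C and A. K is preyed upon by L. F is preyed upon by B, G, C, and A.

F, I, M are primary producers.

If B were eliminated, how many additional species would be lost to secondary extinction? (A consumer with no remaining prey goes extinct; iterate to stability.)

2

Remove B.
Round 1: K (all prey gone) → extinct.
Round 2: L (all prey gone) → extinct.
No further losses. Total secondary extinctions: 2.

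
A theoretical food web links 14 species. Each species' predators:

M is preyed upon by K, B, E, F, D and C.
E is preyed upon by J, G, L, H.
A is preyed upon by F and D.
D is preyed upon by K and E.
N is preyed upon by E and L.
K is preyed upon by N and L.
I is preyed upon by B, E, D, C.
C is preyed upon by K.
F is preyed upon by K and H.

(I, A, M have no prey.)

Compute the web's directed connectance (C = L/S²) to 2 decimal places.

C = 0.13

The web has S = 14 species and L = 25 feeding links.
C = L / S² = 25 / 196 = 0.1276 ≈ 0.13.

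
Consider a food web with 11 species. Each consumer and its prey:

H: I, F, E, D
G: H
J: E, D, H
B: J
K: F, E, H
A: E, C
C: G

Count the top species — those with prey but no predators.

Top species (has prey, but nothing eats it): K, B, A.
Count: 3.

3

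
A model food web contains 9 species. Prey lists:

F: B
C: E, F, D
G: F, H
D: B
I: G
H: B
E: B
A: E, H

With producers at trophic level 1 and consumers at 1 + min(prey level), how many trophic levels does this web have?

4

Producers (level 1): B.
Following each consumer down to its lowest-level prey: B → F → G → I (levels 1 through 4).
All prey of I (G 3) are at level 3 or above, so I is at level 1 + 3 = 4.
Every consumer has at least one prey at level 3 or below, so none exceeds level 4.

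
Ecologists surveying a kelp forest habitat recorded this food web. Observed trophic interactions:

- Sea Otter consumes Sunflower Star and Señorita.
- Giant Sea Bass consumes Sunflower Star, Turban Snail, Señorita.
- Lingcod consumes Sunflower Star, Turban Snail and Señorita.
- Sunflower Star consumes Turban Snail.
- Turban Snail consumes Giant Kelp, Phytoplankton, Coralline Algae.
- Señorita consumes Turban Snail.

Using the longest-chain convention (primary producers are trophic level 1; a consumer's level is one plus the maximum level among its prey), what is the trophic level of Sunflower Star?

Trophic level 3

Coralline Algae is a producer → level 1.
Turban Snail eats Coralline Algae (level 1); other prey at levels: Phytoplankton 1, Giant Kelp 1 → level 2.
Sunflower Star eats Turban Snail → level 3.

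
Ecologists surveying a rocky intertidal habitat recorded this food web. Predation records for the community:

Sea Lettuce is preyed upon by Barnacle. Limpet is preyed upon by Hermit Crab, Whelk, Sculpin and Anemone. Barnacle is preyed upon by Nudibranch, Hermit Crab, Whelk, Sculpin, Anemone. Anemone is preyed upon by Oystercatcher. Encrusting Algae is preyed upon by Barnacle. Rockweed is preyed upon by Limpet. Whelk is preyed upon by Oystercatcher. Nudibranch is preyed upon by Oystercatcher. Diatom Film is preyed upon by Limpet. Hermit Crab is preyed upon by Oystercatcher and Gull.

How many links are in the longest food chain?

One longest chain: Sea Lettuce → Barnacle → Whelk → Oystercatcher.
It has 4 species and 3 links.

3 links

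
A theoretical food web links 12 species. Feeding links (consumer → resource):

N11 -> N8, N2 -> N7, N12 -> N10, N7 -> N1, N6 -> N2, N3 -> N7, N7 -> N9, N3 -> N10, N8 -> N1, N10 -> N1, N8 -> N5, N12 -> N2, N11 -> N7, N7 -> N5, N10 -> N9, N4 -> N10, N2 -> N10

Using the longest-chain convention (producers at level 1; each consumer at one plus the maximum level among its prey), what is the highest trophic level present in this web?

Producers (level 1): N9, N5, N1.
N9 → N10 → N2 → N12 gives N12 level 4.
No species has a prey at level 4, so no species reaches level 5.

4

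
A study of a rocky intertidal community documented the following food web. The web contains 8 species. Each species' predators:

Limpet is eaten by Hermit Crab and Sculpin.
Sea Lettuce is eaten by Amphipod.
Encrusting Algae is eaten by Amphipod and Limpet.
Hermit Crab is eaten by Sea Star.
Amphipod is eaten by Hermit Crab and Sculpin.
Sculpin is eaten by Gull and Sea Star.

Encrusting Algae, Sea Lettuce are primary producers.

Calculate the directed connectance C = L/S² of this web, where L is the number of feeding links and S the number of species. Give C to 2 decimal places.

C = 0.16

The web has S = 8 species and L = 10 feeding links.
C = L / S² = 10 / 64 = 0.1562 ≈ 0.16.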